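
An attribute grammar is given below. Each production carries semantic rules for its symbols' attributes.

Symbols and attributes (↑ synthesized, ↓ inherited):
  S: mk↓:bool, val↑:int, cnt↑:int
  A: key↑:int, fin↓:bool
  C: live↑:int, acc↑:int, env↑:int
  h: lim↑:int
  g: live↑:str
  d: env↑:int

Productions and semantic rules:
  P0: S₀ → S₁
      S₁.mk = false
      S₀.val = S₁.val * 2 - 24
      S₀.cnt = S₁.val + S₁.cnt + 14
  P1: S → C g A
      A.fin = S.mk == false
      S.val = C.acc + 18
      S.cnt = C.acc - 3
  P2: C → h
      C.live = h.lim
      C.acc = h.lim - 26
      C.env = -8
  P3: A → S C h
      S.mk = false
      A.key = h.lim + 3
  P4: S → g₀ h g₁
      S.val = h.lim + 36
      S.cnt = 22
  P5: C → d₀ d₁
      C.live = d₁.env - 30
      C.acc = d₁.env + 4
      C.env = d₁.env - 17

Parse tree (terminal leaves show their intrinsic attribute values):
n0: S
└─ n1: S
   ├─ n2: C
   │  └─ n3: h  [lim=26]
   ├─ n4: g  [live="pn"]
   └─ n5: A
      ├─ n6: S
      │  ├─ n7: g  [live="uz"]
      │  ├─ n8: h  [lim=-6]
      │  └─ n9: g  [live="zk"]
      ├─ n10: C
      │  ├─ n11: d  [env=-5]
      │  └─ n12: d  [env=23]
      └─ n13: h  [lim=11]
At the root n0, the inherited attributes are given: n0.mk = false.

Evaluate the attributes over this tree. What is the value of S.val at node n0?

12

1. n0.mk = false  [given at root]
2. n1.mk = false  [false]
3. n3.lim = 26  [terminal]
4. n2.live = 26  [h.lim]
5. n2.acc = 0  [h.lim - 26]
6. n2.env = -8  [-8]
7. n4.live = "pn"  [terminal]
8. n5.fin = true  [S.mk == false]
9. n6.mk = false  [false]
10. n7.live = "uz"  [terminal]
11. n8.lim = -6  [terminal]
12. n9.live = "zk"  [terminal]
13. n6.val = 30  [h.lim + 36]
14. n6.cnt = 22  [22]
15. n11.env = -5  [terminal]
16. n12.env = 23  [terminal]
17. n10.live = -7  [d₁.env - 30]
18. n10.acc = 27  [d₁.env + 4]
19. n10.env = 6  [d₁.env - 17]
20. n13.lim = 11  [terminal]
21. n5.key = 14  [h.lim + 3]
22. n1.val = 18  [C.acc + 18]
23. n1.cnt = -3  [C.acc - 3]
24. n0.val = 12  [S₁.val * 2 - 24]
25. n0.cnt = 29  [S₁.val + S₁.cnt + 14]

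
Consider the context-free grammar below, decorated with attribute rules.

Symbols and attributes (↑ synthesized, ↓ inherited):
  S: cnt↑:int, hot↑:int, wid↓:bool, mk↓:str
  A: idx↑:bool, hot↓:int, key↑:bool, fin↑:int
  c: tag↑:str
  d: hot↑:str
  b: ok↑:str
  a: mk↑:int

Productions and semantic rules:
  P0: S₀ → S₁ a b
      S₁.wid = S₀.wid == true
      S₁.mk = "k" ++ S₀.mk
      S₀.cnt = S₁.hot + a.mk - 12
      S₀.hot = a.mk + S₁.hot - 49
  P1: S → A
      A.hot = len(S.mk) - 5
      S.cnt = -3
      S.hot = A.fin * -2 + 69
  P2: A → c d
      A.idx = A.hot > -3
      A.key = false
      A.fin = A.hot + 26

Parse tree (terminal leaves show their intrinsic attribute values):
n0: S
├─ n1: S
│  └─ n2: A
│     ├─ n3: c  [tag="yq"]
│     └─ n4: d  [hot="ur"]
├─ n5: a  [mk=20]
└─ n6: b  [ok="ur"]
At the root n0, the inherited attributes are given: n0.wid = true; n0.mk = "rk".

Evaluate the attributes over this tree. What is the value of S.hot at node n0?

-8

1. n0.wid = true  [given at root]
2. n0.mk = "rk"  [given at root]
3. n1.wid = true  [S₀.wid == true]
4. n1.mk = "krk"  ["k" ++ S₀.mk]
5. n2.hot = -2  [len(S.mk) - 5]
6. n3.tag = "yq"  [terminal]
7. n4.hot = "ur"  [terminal]
8. n2.idx = true  [A.hot > -3]
9. n2.key = false  [false]
10. n2.fin = 24  [A.hot + 26]
11. n1.cnt = -3  [-3]
12. n1.hot = 21  [A.fin * -2 + 69]
13. n5.mk = 20  [terminal]
14. n6.ok = "ur"  [terminal]
15. n0.cnt = 29  [S₁.hot + a.mk - 12]
16. n0.hot = -8  [a.mk + S₁.hot - 49]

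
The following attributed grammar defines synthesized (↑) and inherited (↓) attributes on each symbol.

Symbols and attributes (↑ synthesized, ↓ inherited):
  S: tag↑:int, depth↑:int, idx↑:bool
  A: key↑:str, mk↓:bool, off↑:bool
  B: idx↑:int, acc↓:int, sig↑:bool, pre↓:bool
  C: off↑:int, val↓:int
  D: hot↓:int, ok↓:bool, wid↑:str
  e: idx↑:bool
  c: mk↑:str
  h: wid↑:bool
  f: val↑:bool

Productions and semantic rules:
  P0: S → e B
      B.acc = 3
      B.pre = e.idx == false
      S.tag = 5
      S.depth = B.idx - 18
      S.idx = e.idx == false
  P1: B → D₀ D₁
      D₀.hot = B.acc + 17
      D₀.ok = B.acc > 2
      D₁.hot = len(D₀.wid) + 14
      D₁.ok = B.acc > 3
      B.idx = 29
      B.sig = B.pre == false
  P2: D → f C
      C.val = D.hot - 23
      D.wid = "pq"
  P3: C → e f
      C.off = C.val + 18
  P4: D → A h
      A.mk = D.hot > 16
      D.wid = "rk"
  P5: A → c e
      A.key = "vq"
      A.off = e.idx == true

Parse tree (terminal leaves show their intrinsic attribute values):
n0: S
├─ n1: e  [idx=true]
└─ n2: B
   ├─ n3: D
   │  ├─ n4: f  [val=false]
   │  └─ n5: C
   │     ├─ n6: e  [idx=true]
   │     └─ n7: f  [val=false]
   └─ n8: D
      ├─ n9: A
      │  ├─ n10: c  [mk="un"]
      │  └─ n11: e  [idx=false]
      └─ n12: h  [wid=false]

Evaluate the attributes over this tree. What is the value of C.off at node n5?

1. n1.idx = true  [terminal]
2. n2.acc = 3  [3]
3. n2.pre = false  [e.idx == false]
4. n3.hot = 20  [B.acc + 17]
5. n3.ok = true  [B.acc > 2]
6. n4.val = false  [terminal]
7. n5.val = -3  [D.hot - 23]
8. n6.idx = true  [terminal]
9. n7.val = false  [terminal]
10. n5.off = 15  [C.val + 18]
11. n3.wid = "pq"  ["pq"]
12. n8.hot = 16  [len(D₀.wid) + 14]
13. n8.ok = false  [B.acc > 3]
14. n9.mk = false  [D.hot > 16]
15. n10.mk = "un"  [terminal]
16. n11.idx = false  [terminal]
17. n9.key = "vq"  ["vq"]
18. n9.off = false  [e.idx == true]
19. n12.wid = false  [terminal]
20. n8.wid = "rk"  ["rk"]
21. n2.idx = 29  [29]
22. n2.sig = true  [B.pre == false]
23. n0.tag = 5  [5]
24. n0.depth = 11  [B.idx - 18]
25. n0.idx = false  [e.idx == false]

15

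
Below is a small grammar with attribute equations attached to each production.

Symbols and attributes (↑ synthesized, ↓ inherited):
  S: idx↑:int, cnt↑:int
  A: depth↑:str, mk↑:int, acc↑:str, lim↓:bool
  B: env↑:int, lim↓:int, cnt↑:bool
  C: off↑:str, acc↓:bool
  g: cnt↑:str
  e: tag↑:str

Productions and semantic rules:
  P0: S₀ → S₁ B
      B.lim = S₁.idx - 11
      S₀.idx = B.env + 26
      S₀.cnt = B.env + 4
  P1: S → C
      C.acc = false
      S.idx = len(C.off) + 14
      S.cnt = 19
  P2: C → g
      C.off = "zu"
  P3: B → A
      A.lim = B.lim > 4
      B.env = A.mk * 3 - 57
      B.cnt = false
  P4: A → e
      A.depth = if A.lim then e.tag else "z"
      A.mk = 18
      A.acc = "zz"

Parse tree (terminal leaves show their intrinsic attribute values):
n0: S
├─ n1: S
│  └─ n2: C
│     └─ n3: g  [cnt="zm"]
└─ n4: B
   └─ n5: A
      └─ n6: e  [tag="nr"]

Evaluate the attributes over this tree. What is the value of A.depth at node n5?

1. n2.acc = false  [false]
2. n3.cnt = "zm"  [terminal]
3. n2.off = "zu"  ["zu"]
4. n1.idx = 16  [len(C.off) + 14]
5. n1.cnt = 19  [19]
6. n4.lim = 5  [S₁.idx - 11]
7. n5.lim = true  [B.lim > 4]
8. n6.tag = "nr"  [terminal]
9. n5.depth = "nr"  [if A.lim then e.tag else "z"]
10. n5.mk = 18  [18]
11. n5.acc = "zz"  ["zz"]
12. n4.env = -3  [A.mk * 3 - 57]
13. n4.cnt = false  [false]
14. n0.idx = 23  [B.env + 26]
15. n0.cnt = 1  [B.env + 4]

"nr"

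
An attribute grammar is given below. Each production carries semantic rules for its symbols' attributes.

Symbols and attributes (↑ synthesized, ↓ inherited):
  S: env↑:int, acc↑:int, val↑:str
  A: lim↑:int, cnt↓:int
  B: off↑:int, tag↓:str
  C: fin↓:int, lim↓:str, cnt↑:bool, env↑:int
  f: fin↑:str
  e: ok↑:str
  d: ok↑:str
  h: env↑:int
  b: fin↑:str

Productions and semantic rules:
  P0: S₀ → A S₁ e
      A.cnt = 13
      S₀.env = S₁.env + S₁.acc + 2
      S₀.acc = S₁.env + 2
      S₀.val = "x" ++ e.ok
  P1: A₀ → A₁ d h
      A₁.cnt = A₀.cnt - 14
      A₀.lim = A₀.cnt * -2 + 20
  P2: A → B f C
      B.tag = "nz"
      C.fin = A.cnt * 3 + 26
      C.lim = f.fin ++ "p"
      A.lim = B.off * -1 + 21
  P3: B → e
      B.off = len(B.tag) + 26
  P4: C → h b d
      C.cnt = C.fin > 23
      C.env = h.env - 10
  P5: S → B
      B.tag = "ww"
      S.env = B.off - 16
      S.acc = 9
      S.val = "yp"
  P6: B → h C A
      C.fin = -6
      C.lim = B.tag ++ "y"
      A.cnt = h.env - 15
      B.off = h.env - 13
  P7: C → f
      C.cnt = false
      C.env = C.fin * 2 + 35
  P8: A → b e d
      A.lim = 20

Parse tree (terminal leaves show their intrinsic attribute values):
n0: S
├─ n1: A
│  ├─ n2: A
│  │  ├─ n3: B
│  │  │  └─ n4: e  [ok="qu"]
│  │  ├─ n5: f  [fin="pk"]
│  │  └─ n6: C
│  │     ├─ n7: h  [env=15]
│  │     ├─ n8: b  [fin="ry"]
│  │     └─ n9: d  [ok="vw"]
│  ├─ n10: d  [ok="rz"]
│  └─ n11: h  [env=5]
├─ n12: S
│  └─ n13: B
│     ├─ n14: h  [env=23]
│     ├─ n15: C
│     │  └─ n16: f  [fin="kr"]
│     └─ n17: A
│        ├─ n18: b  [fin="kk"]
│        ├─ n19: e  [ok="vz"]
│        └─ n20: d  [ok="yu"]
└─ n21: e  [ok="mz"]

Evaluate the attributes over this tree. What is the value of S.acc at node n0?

-4

1. n1.cnt = 13  [13]
2. n2.cnt = -1  [A₀.cnt - 14]
3. n3.tag = "nz"  ["nz"]
4. n4.ok = "qu"  [terminal]
5. n3.off = 28  [len(B.tag) + 26]
6. n5.fin = "pk"  [terminal]
7. n6.fin = 23  [A.cnt * 3 + 26]
8. n6.lim = "pkp"  [f.fin ++ "p"]
9. n7.env = 15  [terminal]
10. n8.fin = "ry"  [terminal]
11. n9.ok = "vw"  [terminal]
12. n6.cnt = false  [C.fin > 23]
13. n6.env = 5  [h.env - 10]
14. n2.lim = -7  [B.off * -1 + 21]
15. n10.ok = "rz"  [terminal]
16. n11.env = 5  [terminal]
17. n1.lim = -6  [A₀.cnt * -2 + 20]
18. n13.tag = "ww"  ["ww"]
19. n14.env = 23  [terminal]
20. n15.fin = -6  [-6]
21. n15.lim = "wwy"  [B.tag ++ "y"]
22. n16.fin = "kr"  [terminal]
23. n15.cnt = false  [false]
24. n15.env = 23  [C.fin * 2 + 35]
25. n17.cnt = 8  [h.env - 15]
26. n18.fin = "kk"  [terminal]
27. n19.ok = "vz"  [terminal]
28. n20.ok = "yu"  [terminal]
29. n17.lim = 20  [20]
30. n13.off = 10  [h.env - 13]
31. n12.env = -6  [B.off - 16]
32. n12.acc = 9  [9]
33. n12.val = "yp"  ["yp"]
34. n21.ok = "mz"  [terminal]
35. n0.env = 5  [S₁.env + S₁.acc + 2]
36. n0.acc = -4  [S₁.env + 2]
37. n0.val = "xmz"  ["x" ++ e.ok]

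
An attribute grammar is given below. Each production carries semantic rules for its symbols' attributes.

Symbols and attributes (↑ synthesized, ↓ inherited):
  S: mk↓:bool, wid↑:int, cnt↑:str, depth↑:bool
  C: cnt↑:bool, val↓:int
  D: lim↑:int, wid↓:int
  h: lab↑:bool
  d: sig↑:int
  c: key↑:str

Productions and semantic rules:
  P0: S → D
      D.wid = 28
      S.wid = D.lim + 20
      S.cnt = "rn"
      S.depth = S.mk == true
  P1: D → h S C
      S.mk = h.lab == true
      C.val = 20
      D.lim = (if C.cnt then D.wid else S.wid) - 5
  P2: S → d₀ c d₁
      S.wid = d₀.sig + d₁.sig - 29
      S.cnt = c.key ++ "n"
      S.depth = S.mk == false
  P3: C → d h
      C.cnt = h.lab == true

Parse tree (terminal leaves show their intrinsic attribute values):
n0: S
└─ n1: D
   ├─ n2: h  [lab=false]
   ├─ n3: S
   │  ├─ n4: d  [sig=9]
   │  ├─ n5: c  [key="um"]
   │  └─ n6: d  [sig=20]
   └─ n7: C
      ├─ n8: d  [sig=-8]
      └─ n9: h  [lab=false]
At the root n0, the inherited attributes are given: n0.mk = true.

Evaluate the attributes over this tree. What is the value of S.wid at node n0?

15

1. n0.mk = true  [given at root]
2. n1.wid = 28  [28]
3. n2.lab = false  [terminal]
4. n3.mk = false  [h.lab == true]
5. n4.sig = 9  [terminal]
6. n5.key = "um"  [terminal]
7. n6.sig = 20  [terminal]
8. n3.wid = 0  [d₀.sig + d₁.sig - 29]
9. n3.cnt = "umn"  [c.key ++ "n"]
10. n3.depth = true  [S.mk == false]
11. n7.val = 20  [20]
12. n8.sig = -8  [terminal]
13. n9.lab = false  [terminal]
14. n7.cnt = false  [h.lab == true]
15. n1.lim = -5  [(if C.cnt then D.wid else S.wid) - 5]
16. n0.wid = 15  [D.lim + 20]
17. n0.cnt = "rn"  ["rn"]
18. n0.depth = true  [S.mk == true]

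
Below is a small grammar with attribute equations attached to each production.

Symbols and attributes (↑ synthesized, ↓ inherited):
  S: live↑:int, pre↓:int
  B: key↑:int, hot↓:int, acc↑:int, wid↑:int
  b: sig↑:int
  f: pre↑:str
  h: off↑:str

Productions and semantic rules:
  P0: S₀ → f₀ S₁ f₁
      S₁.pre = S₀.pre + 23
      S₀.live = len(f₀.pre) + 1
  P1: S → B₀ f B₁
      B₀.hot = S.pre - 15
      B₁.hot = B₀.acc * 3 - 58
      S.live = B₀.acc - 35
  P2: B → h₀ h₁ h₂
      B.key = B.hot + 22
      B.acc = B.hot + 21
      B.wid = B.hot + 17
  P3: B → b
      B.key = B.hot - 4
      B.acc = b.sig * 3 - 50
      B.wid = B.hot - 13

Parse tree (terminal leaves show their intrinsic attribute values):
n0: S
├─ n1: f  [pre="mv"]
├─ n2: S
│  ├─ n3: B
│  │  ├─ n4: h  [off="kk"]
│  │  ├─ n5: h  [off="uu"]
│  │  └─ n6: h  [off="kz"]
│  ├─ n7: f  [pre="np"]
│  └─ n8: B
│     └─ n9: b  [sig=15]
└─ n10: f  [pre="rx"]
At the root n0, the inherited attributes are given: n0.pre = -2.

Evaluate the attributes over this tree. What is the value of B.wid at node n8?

10

1. n0.pre = -2  [given at root]
2. n1.pre = "mv"  [terminal]
3. n2.pre = 21  [S₀.pre + 23]
4. n3.hot = 6  [S.pre - 15]
5. n4.off = "kk"  [terminal]
6. n5.off = "uu"  [terminal]
7. n6.off = "kz"  [terminal]
8. n3.key = 28  [B.hot + 22]
9. n3.acc = 27  [B.hot + 21]
10. n3.wid = 23  [B.hot + 17]
11. n7.pre = "np"  [terminal]
12. n8.hot = 23  [B₀.acc * 3 - 58]
13. n9.sig = 15  [terminal]
14. n8.key = 19  [B.hot - 4]
15. n8.acc = -5  [b.sig * 3 - 50]
16. n8.wid = 10  [B.hot - 13]
17. n2.live = -8  [B₀.acc - 35]
18. n10.pre = "rx"  [terminal]
19. n0.live = 3  [len(f₀.pre) + 1]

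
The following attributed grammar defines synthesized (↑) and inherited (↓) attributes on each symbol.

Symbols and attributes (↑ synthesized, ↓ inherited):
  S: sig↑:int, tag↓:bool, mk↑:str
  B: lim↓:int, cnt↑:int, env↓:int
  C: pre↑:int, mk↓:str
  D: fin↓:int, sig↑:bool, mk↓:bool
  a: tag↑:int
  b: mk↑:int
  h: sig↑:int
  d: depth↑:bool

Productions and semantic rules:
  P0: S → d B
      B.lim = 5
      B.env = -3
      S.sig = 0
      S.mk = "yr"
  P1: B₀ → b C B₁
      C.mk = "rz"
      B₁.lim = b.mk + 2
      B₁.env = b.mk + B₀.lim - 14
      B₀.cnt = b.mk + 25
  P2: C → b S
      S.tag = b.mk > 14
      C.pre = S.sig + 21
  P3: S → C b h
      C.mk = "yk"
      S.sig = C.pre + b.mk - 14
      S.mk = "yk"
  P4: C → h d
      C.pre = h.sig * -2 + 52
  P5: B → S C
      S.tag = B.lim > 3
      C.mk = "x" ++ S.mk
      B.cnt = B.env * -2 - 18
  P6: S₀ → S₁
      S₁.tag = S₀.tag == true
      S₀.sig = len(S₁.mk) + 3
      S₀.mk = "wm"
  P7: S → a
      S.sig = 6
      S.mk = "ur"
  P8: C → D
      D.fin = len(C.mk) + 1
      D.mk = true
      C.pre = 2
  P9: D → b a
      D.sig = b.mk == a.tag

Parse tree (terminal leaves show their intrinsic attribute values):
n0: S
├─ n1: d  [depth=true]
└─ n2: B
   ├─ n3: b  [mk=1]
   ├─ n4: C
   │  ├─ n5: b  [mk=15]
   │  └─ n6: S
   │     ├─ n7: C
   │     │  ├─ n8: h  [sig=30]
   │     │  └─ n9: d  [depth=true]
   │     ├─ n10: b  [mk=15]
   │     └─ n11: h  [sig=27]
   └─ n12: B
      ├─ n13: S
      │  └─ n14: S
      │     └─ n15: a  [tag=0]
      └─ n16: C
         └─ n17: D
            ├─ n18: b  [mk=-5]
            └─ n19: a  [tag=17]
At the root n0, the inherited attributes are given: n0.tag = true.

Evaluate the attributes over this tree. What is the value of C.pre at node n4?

1. n0.tag = true  [given at root]
2. n1.depth = true  [terminal]
3. n2.lim = 5  [5]
4. n2.env = -3  [-3]
5. n3.mk = 1  [terminal]
6. n4.mk = "rz"  ["rz"]
7. n5.mk = 15  [terminal]
8. n6.tag = true  [b.mk > 14]
9. n7.mk = "yk"  ["yk"]
10. n8.sig = 30  [terminal]
11. n9.depth = true  [terminal]
12. n7.pre = -8  [h.sig * -2 + 52]
13. n10.mk = 15  [terminal]
14. n11.sig = 27  [terminal]
15. n6.sig = -7  [C.pre + b.mk - 14]
16. n6.mk = "yk"  ["yk"]
17. n4.pre = 14  [S.sig + 21]
18. n12.lim = 3  [b.mk + 2]
19. n12.env = -8  [b.mk + B₀.lim - 14]
20. n13.tag = false  [B.lim > 3]
21. n14.tag = false  [S₀.tag == true]
22. n15.tag = 0  [terminal]
23. n14.sig = 6  [6]
24. n14.mk = "ur"  ["ur"]
25. n13.sig = 5  [len(S₁.mk) + 3]
26. n13.mk = "wm"  ["wm"]
27. n16.mk = "xwm"  ["x" ++ S.mk]
28. n17.fin = 4  [len(C.mk) + 1]
29. n17.mk = true  [true]
30. n18.mk = -5  [terminal]
31. n19.tag = 17  [terminal]
32. n17.sig = false  [b.mk == a.tag]
33. n16.pre = 2  [2]
34. n12.cnt = -2  [B.env * -2 - 18]
35. n2.cnt = 26  [b.mk + 25]
36. n0.sig = 0  [0]
37. n0.mk = "yr"  ["yr"]

14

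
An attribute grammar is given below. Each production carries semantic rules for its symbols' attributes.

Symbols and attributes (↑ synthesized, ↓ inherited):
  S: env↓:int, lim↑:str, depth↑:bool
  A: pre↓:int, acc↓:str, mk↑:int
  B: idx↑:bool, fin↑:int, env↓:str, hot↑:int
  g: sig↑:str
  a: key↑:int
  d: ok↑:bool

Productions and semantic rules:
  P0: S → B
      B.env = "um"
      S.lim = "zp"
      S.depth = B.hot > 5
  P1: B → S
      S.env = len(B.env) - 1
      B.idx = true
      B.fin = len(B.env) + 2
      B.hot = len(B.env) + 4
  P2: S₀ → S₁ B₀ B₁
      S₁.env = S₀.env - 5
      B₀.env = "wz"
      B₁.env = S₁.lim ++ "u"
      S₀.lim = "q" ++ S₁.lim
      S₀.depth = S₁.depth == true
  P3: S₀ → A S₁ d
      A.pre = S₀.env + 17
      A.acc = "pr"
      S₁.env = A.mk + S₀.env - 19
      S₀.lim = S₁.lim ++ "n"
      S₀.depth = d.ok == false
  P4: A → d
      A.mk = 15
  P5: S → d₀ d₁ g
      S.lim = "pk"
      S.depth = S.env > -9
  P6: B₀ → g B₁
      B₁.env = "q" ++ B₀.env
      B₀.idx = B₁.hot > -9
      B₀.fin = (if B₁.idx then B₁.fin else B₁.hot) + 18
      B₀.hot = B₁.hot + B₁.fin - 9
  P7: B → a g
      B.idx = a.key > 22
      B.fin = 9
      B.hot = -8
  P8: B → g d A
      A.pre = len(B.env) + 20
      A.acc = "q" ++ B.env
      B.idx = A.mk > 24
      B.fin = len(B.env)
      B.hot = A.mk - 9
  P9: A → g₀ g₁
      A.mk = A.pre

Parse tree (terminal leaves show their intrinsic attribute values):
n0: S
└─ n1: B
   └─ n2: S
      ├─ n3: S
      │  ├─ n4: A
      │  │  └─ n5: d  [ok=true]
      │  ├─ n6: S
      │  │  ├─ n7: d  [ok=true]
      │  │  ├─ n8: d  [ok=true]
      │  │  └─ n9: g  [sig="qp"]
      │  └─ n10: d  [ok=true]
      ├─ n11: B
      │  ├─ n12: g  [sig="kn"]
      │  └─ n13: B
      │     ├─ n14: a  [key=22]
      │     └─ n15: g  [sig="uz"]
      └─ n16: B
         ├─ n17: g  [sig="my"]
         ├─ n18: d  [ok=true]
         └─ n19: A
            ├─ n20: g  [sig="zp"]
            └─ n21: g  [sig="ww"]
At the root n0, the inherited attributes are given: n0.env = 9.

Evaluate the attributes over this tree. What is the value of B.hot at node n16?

15

1. n0.env = 9  [given at root]
2. n1.env = "um"  ["um"]
3. n2.env = 1  [len(B.env) - 1]
4. n3.env = -4  [S₀.env - 5]
5. n4.pre = 13  [S₀.env + 17]
6. n4.acc = "pr"  ["pr"]
7. n5.ok = true  [terminal]
8. n4.mk = 15  [15]
9. n6.env = -8  [A.mk + S₀.env - 19]
10. n7.ok = true  [terminal]
11. n8.ok = true  [terminal]
12. n9.sig = "qp"  [terminal]
13. n6.lim = "pk"  ["pk"]
14. n6.depth = true  [S.env > -9]
15. n10.ok = true  [terminal]
16. n3.lim = "pkn"  [S₁.lim ++ "n"]
17. n3.depth = false  [d.ok == false]
18. n11.env = "wz"  ["wz"]
19. n12.sig = "kn"  [terminal]
20. n13.env = "qwz"  ["q" ++ B₀.env]
21. n14.key = 22  [terminal]
22. n15.sig = "uz"  [terminal]
23. n13.idx = false  [a.key > 22]
24. n13.fin = 9  [9]
25. n13.hot = -8  [-8]
26. n11.idx = true  [B₁.hot > -9]
27. n11.fin = 10  [(if B₁.idx then B₁.fin else B₁.hot) + 18]
28. n11.hot = -8  [B₁.hot + B₁.fin - 9]
29. n16.env = "pknu"  [S₁.lim ++ "u"]
30. n17.sig = "my"  [terminal]
31. n18.ok = true  [terminal]
32. n19.pre = 24  [len(B.env) + 20]
33. n19.acc = "qpknu"  ["q" ++ B.env]
34. n20.sig = "zp"  [terminal]
35. n21.sig = "ww"  [terminal]
36. n19.mk = 24  [A.pre]
37. n16.idx = false  [A.mk > 24]
38. n16.fin = 4  [len(B.env)]
39. n16.hot = 15  [A.mk - 9]
40. n2.lim = "qpkn"  ["q" ++ S₁.lim]
41. n2.depth = false  [S₁.depth == true]
42. n1.idx = true  [true]
43. n1.fin = 4  [len(B.env) + 2]
44. n1.hot = 6  [len(B.env) + 4]
45. n0.lim = "zp"  ["zp"]
46. n0.depth = true  [B.hot > 5]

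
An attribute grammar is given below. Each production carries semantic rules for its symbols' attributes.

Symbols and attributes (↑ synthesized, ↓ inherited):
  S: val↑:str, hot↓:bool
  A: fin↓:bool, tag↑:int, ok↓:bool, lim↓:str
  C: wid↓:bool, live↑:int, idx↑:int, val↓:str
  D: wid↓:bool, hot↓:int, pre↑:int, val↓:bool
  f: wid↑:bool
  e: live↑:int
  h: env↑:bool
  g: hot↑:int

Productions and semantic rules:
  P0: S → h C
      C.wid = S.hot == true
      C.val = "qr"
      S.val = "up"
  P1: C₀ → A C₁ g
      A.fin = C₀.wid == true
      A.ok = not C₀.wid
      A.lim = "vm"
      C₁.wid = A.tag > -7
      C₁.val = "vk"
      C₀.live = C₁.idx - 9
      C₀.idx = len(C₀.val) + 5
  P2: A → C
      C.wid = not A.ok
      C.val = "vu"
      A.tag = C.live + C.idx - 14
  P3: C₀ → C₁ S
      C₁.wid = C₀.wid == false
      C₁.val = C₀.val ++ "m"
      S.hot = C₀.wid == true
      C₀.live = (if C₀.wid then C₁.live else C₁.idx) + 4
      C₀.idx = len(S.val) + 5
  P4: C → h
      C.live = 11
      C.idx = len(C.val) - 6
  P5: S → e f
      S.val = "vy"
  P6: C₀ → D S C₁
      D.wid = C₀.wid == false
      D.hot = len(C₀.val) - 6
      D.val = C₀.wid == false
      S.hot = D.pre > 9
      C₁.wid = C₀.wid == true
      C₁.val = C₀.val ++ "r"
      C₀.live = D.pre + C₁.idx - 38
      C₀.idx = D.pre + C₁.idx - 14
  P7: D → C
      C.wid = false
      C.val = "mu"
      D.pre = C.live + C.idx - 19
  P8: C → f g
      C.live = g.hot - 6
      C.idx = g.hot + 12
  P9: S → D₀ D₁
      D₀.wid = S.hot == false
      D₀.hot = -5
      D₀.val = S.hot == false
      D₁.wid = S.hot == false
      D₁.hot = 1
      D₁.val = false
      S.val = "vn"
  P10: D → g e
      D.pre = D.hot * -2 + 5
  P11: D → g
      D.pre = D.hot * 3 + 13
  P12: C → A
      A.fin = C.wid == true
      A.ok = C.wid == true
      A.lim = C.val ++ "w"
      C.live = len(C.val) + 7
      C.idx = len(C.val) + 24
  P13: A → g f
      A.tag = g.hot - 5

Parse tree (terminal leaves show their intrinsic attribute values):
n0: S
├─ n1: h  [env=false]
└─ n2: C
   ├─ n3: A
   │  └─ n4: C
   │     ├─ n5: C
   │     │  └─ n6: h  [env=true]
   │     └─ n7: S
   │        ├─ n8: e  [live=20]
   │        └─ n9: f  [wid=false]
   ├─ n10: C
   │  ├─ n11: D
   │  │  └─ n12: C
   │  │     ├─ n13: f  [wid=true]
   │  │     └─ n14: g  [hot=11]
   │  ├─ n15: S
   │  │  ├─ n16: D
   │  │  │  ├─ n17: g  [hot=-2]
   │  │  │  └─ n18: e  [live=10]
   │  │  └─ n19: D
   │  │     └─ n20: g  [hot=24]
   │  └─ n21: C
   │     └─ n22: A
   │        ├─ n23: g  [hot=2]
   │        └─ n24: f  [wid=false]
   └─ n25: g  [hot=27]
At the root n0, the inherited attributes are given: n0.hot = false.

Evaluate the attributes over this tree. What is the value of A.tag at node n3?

-6

1. n0.hot = false  [given at root]
2. n1.env = false  [terminal]
3. n2.wid = false  [S.hot == true]
4. n2.val = "qr"  ["qr"]
5. n3.fin = false  [C₀.wid == true]
6. n3.ok = true  [not C₀.wid]
7. n3.lim = "vm"  ["vm"]
8. n4.wid = false  [not A.ok]
9. n4.val = "vu"  ["vu"]
10. n5.wid = true  [C₀.wid == false]
11. n5.val = "vum"  [C₀.val ++ "m"]
12. n6.env = true  [terminal]
13. n5.live = 11  [11]
14. n5.idx = -3  [len(C.val) - 6]
15. n7.hot = false  [C₀.wid == true]
16. n8.live = 20  [terminal]
17. n9.wid = false  [terminal]
18. n7.val = "vy"  ["vy"]
19. n4.live = 1  [(if C₀.wid then C₁.live else C₁.idx) + 4]
20. n4.idx = 7  [len(S.val) + 5]
21. n3.tag = -6  [C.live + C.idx - 14]
22. n10.wid = true  [A.tag > -7]
23. n10.val = "vk"  ["vk"]
24. n11.wid = false  [C₀.wid == false]
25. n11.hot = -4  [len(C₀.val) - 6]
26. n11.val = false  [C₀.wid == false]
27. n12.wid = false  [false]
28. n12.val = "mu"  ["mu"]
29. n13.wid = true  [terminal]
30. n14.hot = 11  [terminal]
31. n12.live = 5  [g.hot - 6]
32. n12.idx = 23  [g.hot + 12]
33. n11.pre = 9  [C.live + C.idx - 19]
34. n15.hot = false  [D.pre > 9]
35. n16.wid = true  [S.hot == false]
36. n16.hot = -5  [-5]
37. n16.val = true  [S.hot == false]
38. n17.hot = -2  [terminal]
39. n18.live = 10  [terminal]
40. n16.pre = 15  [D.hot * -2 + 5]
41. n19.wid = true  [S.hot == false]
42. n19.hot = 1  [1]
43. n19.val = false  [false]
44. n20.hot = 24  [terminal]
45. n19.pre = 16  [D.hot * 3 + 13]
46. n15.val = "vn"  ["vn"]
47. n21.wid = true  [C₀.wid == true]
48. n21.val = "vkr"  [C₀.val ++ "r"]
49. n22.fin = true  [C.wid == true]
50. n22.ok = true  [C.wid == true]
51. n22.lim = "vkrw"  [C.val ++ "w"]
52. n23.hot = 2  [terminal]
53. n24.wid = false  [terminal]
54. n22.tag = -3  [g.hot - 5]
55. n21.live = 10  [len(C.val) + 7]
56. n21.idx = 27  [len(C.val) + 24]
57. n10.live = -2  [D.pre + C₁.idx - 38]
58. n10.idx = 22  [D.pre + C₁.idx - 14]
59. n25.hot = 27  [terminal]
60. n2.live = 13  [C₁.idx - 9]
61. n2.idx = 7  [len(C₀.val) + 5]
62. n0.val = "up"  ["up"]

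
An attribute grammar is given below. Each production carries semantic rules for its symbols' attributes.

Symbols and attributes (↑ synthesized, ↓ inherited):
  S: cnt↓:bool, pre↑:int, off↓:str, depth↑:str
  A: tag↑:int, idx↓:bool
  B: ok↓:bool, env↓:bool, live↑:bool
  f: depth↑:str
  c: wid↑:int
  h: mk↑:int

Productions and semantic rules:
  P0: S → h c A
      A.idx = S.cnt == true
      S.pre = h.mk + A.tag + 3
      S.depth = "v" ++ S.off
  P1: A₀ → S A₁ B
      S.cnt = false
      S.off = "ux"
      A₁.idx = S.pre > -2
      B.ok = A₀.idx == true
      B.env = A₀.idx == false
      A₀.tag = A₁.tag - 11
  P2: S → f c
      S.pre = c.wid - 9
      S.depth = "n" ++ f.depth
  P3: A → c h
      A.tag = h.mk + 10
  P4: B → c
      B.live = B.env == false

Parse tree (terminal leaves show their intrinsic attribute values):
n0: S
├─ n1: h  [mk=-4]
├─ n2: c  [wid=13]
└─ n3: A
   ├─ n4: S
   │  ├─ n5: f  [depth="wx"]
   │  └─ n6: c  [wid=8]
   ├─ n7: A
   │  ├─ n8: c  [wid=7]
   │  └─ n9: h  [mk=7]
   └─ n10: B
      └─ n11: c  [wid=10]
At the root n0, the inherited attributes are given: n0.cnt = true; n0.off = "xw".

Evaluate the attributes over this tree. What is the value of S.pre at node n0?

5

1. n0.cnt = true  [given at root]
2. n0.off = "xw"  [given at root]
3. n1.mk = -4  [terminal]
4. n2.wid = 13  [terminal]
5. n3.idx = true  [S.cnt == true]
6. n4.cnt = false  [false]
7. n4.off = "ux"  ["ux"]
8. n5.depth = "wx"  [terminal]
9. n6.wid = 8  [terminal]
10. n4.pre = -1  [c.wid - 9]
11. n4.depth = "nwx"  ["n" ++ f.depth]
12. n7.idx = true  [S.pre > -2]
13. n8.wid = 7  [terminal]
14. n9.mk = 7  [terminal]
15. n7.tag = 17  [h.mk + 10]
16. n10.ok = true  [A₀.idx == true]
17. n10.env = false  [A₀.idx == false]
18. n11.wid = 10  [terminal]
19. n10.live = true  [B.env == false]
20. n3.tag = 6  [A₁.tag - 11]
21. n0.pre = 5  [h.mk + A.tag + 3]
22. n0.depth = "vxw"  ["v" ++ S.off]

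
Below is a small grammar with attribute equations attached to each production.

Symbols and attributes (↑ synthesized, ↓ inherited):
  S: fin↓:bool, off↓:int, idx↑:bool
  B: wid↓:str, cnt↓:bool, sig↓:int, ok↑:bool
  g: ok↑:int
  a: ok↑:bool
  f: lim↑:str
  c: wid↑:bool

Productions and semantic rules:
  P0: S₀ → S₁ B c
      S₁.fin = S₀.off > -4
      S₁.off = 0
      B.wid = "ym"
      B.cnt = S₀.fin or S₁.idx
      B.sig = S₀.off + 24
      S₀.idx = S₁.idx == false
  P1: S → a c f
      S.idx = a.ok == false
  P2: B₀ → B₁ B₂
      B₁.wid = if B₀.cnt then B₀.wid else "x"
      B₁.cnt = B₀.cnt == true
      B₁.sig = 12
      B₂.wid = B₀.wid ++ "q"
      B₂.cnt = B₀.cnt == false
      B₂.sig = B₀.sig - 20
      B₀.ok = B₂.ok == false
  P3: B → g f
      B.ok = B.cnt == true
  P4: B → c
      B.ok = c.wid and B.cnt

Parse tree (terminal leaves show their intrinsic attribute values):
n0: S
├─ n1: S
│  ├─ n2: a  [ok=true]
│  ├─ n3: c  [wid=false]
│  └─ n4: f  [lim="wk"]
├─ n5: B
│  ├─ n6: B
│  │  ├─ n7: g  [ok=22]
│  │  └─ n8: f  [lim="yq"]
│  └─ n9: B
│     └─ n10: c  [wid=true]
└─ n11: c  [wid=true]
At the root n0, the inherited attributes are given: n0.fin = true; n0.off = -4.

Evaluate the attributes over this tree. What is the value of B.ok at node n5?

1. n0.fin = true  [given at root]
2. n0.off = -4  [given at root]
3. n1.fin = false  [S₀.off > -4]
4. n1.off = 0  [0]
5. n2.ok = true  [terminal]
6. n3.wid = false  [terminal]
7. n4.lim = "wk"  [terminal]
8. n1.idx = false  [a.ok == false]
9. n5.wid = "ym"  ["ym"]
10. n5.cnt = true  [S₀.fin or S₁.idx]
11. n5.sig = 20  [S₀.off + 24]
12. n6.wid = "ym"  [if B₀.cnt then B₀.wid else "x"]
13. n6.cnt = true  [B₀.cnt == true]
14. n6.sig = 12  [12]
15. n7.ok = 22  [terminal]
16. n8.lim = "yq"  [terminal]
17. n6.ok = true  [B.cnt == true]
18. n9.wid = "ymq"  [B₀.wid ++ "q"]
19. n9.cnt = false  [B₀.cnt == false]
20. n9.sig = 0  [B₀.sig - 20]
21. n10.wid = true  [terminal]
22. n9.ok = false  [c.wid and B.cnt]
23. n5.ok = true  [B₂.ok == false]
24. n11.wid = true  [terminal]
25. n0.idx = true  [S₁.idx == false]

true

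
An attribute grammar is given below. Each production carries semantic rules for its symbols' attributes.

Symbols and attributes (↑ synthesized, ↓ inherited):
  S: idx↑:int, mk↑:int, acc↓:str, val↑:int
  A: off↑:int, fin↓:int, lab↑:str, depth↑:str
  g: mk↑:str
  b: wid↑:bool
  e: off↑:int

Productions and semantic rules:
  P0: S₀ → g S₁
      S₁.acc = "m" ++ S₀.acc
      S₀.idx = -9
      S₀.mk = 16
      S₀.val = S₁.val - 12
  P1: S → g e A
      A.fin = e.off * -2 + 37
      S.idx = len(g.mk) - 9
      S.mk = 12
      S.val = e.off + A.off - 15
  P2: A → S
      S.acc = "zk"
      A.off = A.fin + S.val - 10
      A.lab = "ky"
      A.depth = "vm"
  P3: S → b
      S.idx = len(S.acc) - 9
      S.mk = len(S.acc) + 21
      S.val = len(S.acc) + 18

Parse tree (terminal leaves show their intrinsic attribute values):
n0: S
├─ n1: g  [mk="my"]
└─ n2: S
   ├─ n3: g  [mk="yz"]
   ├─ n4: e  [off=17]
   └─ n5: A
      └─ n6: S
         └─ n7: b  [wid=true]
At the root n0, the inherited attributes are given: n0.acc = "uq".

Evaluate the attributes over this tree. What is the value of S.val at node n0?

3

1. n0.acc = "uq"  [given at root]
2. n1.mk = "my"  [terminal]
3. n2.acc = "muq"  ["m" ++ S₀.acc]
4. n3.mk = "yz"  [terminal]
5. n4.off = 17  [terminal]
6. n5.fin = 3  [e.off * -2 + 37]
7. n6.acc = "zk"  ["zk"]
8. n7.wid = true  [terminal]
9. n6.idx = -7  [len(S.acc) - 9]
10. n6.mk = 23  [len(S.acc) + 21]
11. n6.val = 20  [len(S.acc) + 18]
12. n5.off = 13  [A.fin + S.val - 10]
13. n5.lab = "ky"  ["ky"]
14. n5.depth = "vm"  ["vm"]
15. n2.idx = -7  [len(g.mk) - 9]
16. n2.mk = 12  [12]
17. n2.val = 15  [e.off + A.off - 15]
18. n0.idx = -9  [-9]
19. n0.mk = 16  [16]
20. n0.val = 3  [S₁.val - 12]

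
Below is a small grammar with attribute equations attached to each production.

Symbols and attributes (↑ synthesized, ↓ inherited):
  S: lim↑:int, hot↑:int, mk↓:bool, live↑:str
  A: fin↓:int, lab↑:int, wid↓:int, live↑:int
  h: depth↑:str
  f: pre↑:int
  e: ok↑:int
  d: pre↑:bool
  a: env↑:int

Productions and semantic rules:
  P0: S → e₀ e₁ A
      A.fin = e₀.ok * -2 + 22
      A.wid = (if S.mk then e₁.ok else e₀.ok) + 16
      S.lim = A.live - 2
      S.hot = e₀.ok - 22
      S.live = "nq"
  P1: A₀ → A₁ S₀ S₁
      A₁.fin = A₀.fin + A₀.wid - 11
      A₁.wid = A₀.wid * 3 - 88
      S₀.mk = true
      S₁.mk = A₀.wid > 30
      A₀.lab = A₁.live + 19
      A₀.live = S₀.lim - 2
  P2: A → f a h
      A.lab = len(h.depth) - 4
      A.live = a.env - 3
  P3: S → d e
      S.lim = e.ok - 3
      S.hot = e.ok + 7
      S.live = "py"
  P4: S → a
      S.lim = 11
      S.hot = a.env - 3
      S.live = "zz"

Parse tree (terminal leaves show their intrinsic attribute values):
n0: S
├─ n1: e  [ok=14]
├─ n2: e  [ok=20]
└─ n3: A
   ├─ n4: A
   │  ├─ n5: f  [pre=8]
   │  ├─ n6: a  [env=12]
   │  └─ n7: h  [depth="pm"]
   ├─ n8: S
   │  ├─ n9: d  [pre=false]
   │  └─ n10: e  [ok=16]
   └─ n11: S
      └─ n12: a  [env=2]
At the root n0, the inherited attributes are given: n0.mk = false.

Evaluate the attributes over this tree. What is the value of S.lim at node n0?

9

1. n0.mk = false  [given at root]
2. n1.ok = 14  [terminal]
3. n2.ok = 20  [terminal]
4. n3.fin = -6  [e₀.ok * -2 + 22]
5. n3.wid = 30  [(if S.mk then e₁.ok else e₀.ok) + 16]
6. n4.fin = 13  [A₀.fin + A₀.wid - 11]
7. n4.wid = 2  [A₀.wid * 3 - 88]
8. n5.pre = 8  [terminal]
9. n6.env = 12  [terminal]
10. n7.depth = "pm"  [terminal]
11. n4.lab = -2  [len(h.depth) - 4]
12. n4.live = 9  [a.env - 3]
13. n8.mk = true  [true]
14. n9.pre = false  [terminal]
15. n10.ok = 16  [terminal]
16. n8.lim = 13  [e.ok - 3]
17. n8.hot = 23  [e.ok + 7]
18. n8.live = "py"  ["py"]
19. n11.mk = false  [A₀.wid > 30]
20. n12.env = 2  [terminal]
21. n11.lim = 11  [11]
22. n11.hot = -1  [a.env - 3]
23. n11.live = "zz"  ["zz"]
24. n3.lab = 28  [A₁.live + 19]
25. n3.live = 11  [S₀.lim - 2]
26. n0.lim = 9  [A.live - 2]
27. n0.hot = -8  [e₀.ok - 22]
28. n0.live = "nq"  ["nq"]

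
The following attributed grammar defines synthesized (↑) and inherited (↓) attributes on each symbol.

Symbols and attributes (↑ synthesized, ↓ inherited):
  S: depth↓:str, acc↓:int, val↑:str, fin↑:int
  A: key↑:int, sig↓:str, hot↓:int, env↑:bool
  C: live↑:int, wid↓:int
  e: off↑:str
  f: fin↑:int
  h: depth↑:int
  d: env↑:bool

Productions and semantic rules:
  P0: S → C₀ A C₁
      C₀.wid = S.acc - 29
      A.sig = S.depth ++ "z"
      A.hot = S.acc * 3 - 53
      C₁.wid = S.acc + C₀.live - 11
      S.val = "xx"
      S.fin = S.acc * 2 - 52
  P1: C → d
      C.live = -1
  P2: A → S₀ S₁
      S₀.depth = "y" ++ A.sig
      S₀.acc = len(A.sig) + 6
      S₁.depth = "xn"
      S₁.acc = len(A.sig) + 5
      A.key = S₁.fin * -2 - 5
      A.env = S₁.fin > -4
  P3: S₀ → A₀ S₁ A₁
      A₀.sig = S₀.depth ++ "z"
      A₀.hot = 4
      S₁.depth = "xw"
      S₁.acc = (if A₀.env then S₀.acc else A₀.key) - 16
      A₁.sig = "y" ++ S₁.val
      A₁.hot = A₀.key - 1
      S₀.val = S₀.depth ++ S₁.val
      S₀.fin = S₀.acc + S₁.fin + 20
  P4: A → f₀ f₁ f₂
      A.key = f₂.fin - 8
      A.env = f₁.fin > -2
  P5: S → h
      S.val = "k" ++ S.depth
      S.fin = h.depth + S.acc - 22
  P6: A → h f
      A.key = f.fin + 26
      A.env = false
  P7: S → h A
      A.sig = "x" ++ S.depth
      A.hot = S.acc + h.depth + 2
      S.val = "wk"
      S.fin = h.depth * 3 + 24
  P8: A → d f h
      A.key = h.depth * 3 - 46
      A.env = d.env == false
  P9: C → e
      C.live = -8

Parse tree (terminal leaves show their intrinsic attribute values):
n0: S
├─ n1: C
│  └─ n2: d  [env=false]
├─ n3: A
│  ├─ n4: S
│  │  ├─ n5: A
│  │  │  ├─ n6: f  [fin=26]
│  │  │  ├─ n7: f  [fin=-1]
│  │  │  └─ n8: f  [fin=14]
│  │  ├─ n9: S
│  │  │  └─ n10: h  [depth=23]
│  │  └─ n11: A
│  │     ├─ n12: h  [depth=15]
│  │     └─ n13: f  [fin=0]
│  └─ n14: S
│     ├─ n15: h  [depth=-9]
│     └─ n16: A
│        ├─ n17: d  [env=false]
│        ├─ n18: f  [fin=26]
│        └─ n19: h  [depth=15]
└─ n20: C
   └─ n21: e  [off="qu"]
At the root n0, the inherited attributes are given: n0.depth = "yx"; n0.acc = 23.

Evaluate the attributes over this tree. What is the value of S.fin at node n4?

1. n0.depth = "yx"  [given at root]
2. n0.acc = 23  [given at root]
3. n1.wid = -6  [S.acc - 29]
4. n2.env = false  [terminal]
5. n1.live = -1  [-1]
6. n3.sig = "yxz"  [S.depth ++ "z"]
7. n3.hot = 16  [S.acc * 3 - 53]
8. n4.depth = "yyxz"  ["y" ++ A.sig]
9. n4.acc = 9  [len(A.sig) + 6]
10. n5.sig = "yyxzz"  [S₀.depth ++ "z"]
11. n5.hot = 4  [4]
12. n6.fin = 26  [terminal]
13. n7.fin = -1  [terminal]
14. n8.fin = 14  [terminal]
15. n5.key = 6  [f₂.fin - 8]
16. n5.env = true  [f₁.fin > -2]
17. n9.depth = "xw"  ["xw"]
18. n9.acc = -7  [(if A₀.env then S₀.acc else A₀.key) - 16]
19. n10.depth = 23  [terminal]
20. n9.val = "kxw"  ["k" ++ S.depth]
21. n9.fin = -6  [h.depth + S.acc - 22]
22. n11.sig = "ykxw"  ["y" ++ S₁.val]
23. n11.hot = 5  [A₀.key - 1]
24. n12.depth = 15  [terminal]
25. n13.fin = 0  [terminal]
26. n11.key = 26  [f.fin + 26]
27. n11.env = false  [false]
28. n4.val = "yyxzkxw"  [S₀.depth ++ S₁.val]
29. n4.fin = 23  [S₀.acc + S₁.fin + 20]
30. n14.depth = "xn"  ["xn"]
31. n14.acc = 8  [len(A.sig) + 5]
32. n15.depth = -9  [terminal]
33. n16.sig = "xxn"  ["x" ++ S.depth]
34. n16.hot = 1  [S.acc + h.depth + 2]
35. n17.env = false  [terminal]
36. n18.fin = 26  [terminal]
37. n19.depth = 15  [terminal]
38. n16.key = -1  [h.depth * 3 - 46]
39. n16.env = true  [d.env == false]
40. n14.val = "wk"  ["wk"]
41. n14.fin = -3  [h.depth * 3 + 24]
42. n3.key = 1  [S₁.fin * -2 - 5]
43. n3.env = true  [S₁.fin > -4]
44. n20.wid = 11  [S.acc + C₀.live - 11]
45. n21.off = "qu"  [terminal]
46. n20.live = -8  [-8]
47. n0.val = "xx"  ["xx"]
48. n0.fin = -6  [S.acc * 2 - 52]

23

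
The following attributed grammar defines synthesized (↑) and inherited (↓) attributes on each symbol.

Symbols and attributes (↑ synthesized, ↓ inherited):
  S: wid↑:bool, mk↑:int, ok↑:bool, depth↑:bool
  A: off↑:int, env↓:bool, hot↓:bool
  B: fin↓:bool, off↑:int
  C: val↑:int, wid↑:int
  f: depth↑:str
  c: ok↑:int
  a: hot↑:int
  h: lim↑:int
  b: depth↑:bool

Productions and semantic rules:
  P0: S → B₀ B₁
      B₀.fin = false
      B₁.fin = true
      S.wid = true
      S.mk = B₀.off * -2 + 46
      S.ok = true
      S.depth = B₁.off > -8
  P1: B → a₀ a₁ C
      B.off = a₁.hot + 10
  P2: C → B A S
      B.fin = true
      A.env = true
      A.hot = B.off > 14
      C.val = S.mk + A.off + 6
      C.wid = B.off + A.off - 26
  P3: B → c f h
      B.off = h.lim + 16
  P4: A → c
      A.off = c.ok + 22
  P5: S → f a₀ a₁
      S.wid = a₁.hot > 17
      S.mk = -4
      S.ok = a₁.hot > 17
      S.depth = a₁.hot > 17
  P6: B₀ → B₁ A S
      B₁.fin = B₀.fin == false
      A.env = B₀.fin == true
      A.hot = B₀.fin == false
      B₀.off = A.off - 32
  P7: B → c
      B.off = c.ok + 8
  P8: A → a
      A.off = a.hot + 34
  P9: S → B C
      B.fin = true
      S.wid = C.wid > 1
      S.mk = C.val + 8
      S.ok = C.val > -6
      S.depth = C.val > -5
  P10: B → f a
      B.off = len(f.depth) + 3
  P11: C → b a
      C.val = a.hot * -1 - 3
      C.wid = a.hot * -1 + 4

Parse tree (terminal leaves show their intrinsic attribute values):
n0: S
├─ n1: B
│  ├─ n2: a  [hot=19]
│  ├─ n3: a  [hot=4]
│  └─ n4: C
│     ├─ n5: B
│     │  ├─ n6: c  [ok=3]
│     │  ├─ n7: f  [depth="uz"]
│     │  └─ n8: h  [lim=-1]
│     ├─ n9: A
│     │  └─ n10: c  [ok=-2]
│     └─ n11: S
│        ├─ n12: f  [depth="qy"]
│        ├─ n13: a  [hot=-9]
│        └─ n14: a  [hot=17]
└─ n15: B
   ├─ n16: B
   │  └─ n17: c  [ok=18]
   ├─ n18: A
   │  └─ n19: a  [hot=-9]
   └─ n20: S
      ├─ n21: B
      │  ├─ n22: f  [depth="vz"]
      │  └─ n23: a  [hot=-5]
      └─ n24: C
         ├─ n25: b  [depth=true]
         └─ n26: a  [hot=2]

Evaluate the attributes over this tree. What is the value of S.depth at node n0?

true

1. n1.fin = false  [false]
2. n2.hot = 19  [terminal]
3. n3.hot = 4  [terminal]
4. n5.fin = true  [true]
5. n6.ok = 3  [terminal]
6. n7.depth = "uz"  [terminal]
7. n8.lim = -1  [terminal]
8. n5.off = 15  [h.lim + 16]
9. n9.env = true  [true]
10. n9.hot = true  [B.off > 14]
11. n10.ok = -2  [terminal]
12. n9.off = 20  [c.ok + 22]
13. n12.depth = "qy"  [terminal]
14. n13.hot = -9  [terminal]
15. n14.hot = 17  [terminal]
16. n11.wid = false  [a₁.hot > 17]
17. n11.mk = -4  [-4]
18. n11.ok = false  [a₁.hot > 17]
19. n11.depth = false  [a₁.hot > 17]
20. n4.val = 22  [S.mk + A.off + 6]
21. n4.wid = 9  [B.off + A.off - 26]
22. n1.off = 14  [a₁.hot + 10]
23. n15.fin = true  [true]
24. n16.fin = false  [B₀.fin == false]
25. n17.ok = 18  [terminal]
26. n16.off = 26  [c.ok + 8]
27. n18.env = true  [B₀.fin == true]
28. n18.hot = false  [B₀.fin == false]
29. n19.hot = -9  [terminal]
30. n18.off = 25  [a.hot + 34]
31. n21.fin = true  [true]
32. n22.depth = "vz"  [terminal]
33. n23.hot = -5  [terminal]
34. n21.off = 5  [len(f.depth) + 3]
35. n25.depth = true  [terminal]
36. n26.hot = 2  [terminal]
37. n24.val = -5  [a.hot * -1 - 3]
38. n24.wid = 2  [a.hot * -1 + 4]
39. n20.wid = true  [C.wid > 1]
40. n20.mk = 3  [C.val + 8]
41. n20.ok = true  [C.val > -6]
42. n20.depth = false  [C.val > -5]
43. n15.off = -7  [A.off - 32]
44. n0.wid = true  [true]
45. n0.mk = 18  [B₀.off * -2 + 46]
46. n0.ok = true  [true]
47. n0.depth = true  [B₁.off > -8]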